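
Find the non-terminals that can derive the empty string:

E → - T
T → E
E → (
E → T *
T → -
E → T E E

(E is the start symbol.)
A non-terminal is nullable if it can derive ε (the empty string): either it has an ε-production, or it has a production whose right-hand side consists entirely of nullable non-terminals.

There are no ε-productions, so no non-terminal can derive ε.
No non-terminals are nullable.

Answer: None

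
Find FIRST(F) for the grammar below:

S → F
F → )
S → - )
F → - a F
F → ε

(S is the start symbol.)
{ ')', '-', ε }

From F → ):
  - ')' is a terminal: add ')' and stop
From F → - a F:
  - '-' is a terminal: add '-' and stop
From F → ε:
  - ε-production, so ε ∈ FIRST(F)

Collecting: FIRST(F) = { ')', '-', ε }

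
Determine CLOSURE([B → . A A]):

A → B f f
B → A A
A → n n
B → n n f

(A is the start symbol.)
{ [A → . B f f], [A → . n n], [B → . A A], [B → . n n f] }

Start with: [B → . A A]
  [B → . A A] has the dot before A: add [A → . B f f], [A → . n n]
  [A → . B f f] has the dot before B: add [B → . n n f]
No further items can be added.

CLOSURE = { [A → . B f f], [A → . n n], [B → . A A], [B → . n n f] }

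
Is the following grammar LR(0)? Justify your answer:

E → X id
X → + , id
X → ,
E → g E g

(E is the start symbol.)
Yes, the grammar is LR(0)

A grammar is LR(0) if no state in the canonical LR(0) collection has:
  - both a shift item (dot before a terminal) and a complete item (shift-reduce conflict), or
  - two or more complete items (reduce-reduce conflict; the accept item [E' → E .] counts as a complete item here).

Augment with E' → E and build the canonical LR(0) collection (I0 = CLOSURE({[E' → . E]}), then GOTO on every symbol after a dot until no new states appear). It has 11 states:
  I0: { [E → . X id], [E → . g E g], [E' → . E], [X → . + , id], [X → . ,] }  — shift
  I1: { [X → + . , id] }  — shift
  I2: { [X → , .] }  — reduce
  I3: { [E' → E .] }  — accept
  I4: { [E → X . id] }  — shift
  I5: { [E → . X id], [E → . g E g], [E → g . E g], [X → . + , id], [X → . ,] }  — shift
  I6: { [E → g E . g] }  — shift
  I7: { [E → g E g .] }  — reduce
  I8: { [E → X id .] }  — reduce
  I9: { [X → + , . id] }  — shift
  I10: { [X → + , id .] }  — reduce

Every state is either a pure shift/goto state or contains exactly one complete item and nothing to shift — no conflicts. The grammar is LR(0).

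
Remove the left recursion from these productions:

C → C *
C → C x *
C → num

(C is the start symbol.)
C → num C'
C' → * C'
C' → x * C'
C' → ε

C is directly left-recursive. The standard transformation for
  A → A α₁ | ... | A α_m | β₁ | ... | β_n
is
  A  → β₁ A' | ... | β_n A'
  A' → α₁ A' | ... | α_m A' | ε

C → num becomes C → num C'
C → C * becomes C' → * C'
C → C x * becomes C' → x * C'
Add C' → ε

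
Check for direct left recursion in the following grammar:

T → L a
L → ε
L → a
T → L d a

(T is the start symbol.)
No direct left recursion

T → L a: starts with L
L → ε: starts with ε
L → a: starts with a
T → L d a: starts with L

No direct left recursion found.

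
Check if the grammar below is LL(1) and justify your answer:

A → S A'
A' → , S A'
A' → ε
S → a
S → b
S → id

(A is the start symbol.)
Yes, the grammar is LL(1).

A grammar is LL(1) if for each non-terminal N with multiple productions, the predict sets of those productions are pairwise disjoint, where PREDICT(N → α) = (FIRST(α) \ {ε}) ∪ (FOLLOW(N) if α ⇒* ε).

Relevant sets:
  FOLLOW(A') = { $ }

For A':
  PREDICT(A' → ',' S A') = { ',' }
  PREDICT(A' → ε) = { $ }
For S:
  PREDICT(S → a) = { 'a' }
  PREDICT(S → b) = { 'b' }
  PREDICT(S → id) = { 'id' }
A has a single production, so nothing to check there.

All predict sets are disjoint. The grammar IS LL(1).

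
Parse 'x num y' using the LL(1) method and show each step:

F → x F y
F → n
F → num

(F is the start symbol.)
Stack is shown with the top on the left.

Stack    Input      Action
--------------------------
F $      x num y $  output F → x F y
x F y $  x num y $  match 'x'
F y $    num y $    output F → num
num y $  num y $    match 'num'
y $      y $        match 'y'
$        $          accept

The string is accepted.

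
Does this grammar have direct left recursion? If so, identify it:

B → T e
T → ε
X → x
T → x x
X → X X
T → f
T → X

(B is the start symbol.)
Yes, X is left-recursive

B → T e: starts with T
T → ε: starts with ε
X → x: starts with x
T → x x: starts with x
X → X X: LEFT RECURSIVE (starts with X)
T → f: starts with f
T → X: starts with X

The grammar has direct left recursion on: X.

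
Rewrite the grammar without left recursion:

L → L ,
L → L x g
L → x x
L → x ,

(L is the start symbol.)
L is directly left-recursive. The standard transformation for
  A → A α₁ | ... | A α_m | β₁ | ... | β_n
is
  A  → β₁ A' | ... | β_n A'
  A' → α₁ A' | ... | α_m A' | ε

L → x x becomes L → x x L'
L → x , becomes L → x , L'
L → L , becomes L' → , L'
L → L x g becomes L' → x g L'
Add L' → ε

Resulting grammar:
L → x x L'
L → x , L'
L' → , L'
L' → x g L'
L' → ε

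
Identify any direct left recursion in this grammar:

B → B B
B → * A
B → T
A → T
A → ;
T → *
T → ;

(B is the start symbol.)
Yes, B is left-recursive

Direct left recursion occurs when N → N α for some non-terminal N (the right-hand side begins with the left-hand side itself).

B → B B: LEFT RECURSIVE (starts with B)
B → * A: starts with '*'
B → T: starts with T
A → T: starts with T
A → ;: starts with ';'
T → *: starts with '*'
T → ;: starts with ';'

The grammar has direct left recursion on: B.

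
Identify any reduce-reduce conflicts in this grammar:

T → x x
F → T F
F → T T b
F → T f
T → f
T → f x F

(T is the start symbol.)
Augment with T' → T and build the canonical LR(0) collection (I0 = CLOSURE({[T' → . T]}), then GOTO on every symbol after a dot until no new states appear). It has 12 states:
  I0: { [T → . f x F], [T → . f], [T → . x x], [T' → . T] }  — shift
  I1: { [T' → T .] }  — accept
  I2: { [T → f . x F], [T → f .] }  — shift, reduce
  I3: { [T → x . x] }  — shift
  I4: { [T → x x .] }  — reduce
  I5: { [F → . T F], [F → . T T b], [F → . T f], [T → . f x F], [T → . f], [T → . x x], [T → f x . F] }  — shift
  I6: { [T → f x F .] }  — reduce
  I7: { [F → . T F], [F → . T T b], [F → . T f], [F → T . F], [F → T . T b], [F → T . f], [T → . f x F], [T → . f], [T → . x x] }  — shift
  I8: { [F → T F .] }  — reduce
  I9: { [F → . T F], [F → . T T b], [F → . T f], [F → T . F], [F → T . T b], [F → T . f], [F → T T . b], [T → . f x F], [T → . f], [T → . x x] }  — shift
  I10: { [F → T f .], [T → f . x F], [T → f .] }  — shift, 2 reduces
  I11: { [F → T T b .] }  — reduce

I10 contains complete items [F → T f .], [T → f .] — reduce-reduce conflict.

Answer: Yes — I10: [F → T f .] vs [T → f .]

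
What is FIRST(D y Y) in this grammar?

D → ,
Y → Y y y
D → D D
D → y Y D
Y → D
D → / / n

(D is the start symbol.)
{ ',', '/', 'y' }

FIRST sets of the non-terminals involved (from the grammar, by fixed-point iteration):
  FIRST(D) = { ',', '/', 'y' }

To compute FIRST(D y Y), process the symbols left to right:
Symbol D is a non-terminal. Add FIRST(D) \ {ε} = { ',', '/', 'y' }
D is not nullable (ε ∉ FIRST(D)), so stop here.
FIRST(D y Y) = { ',', '/', 'y' }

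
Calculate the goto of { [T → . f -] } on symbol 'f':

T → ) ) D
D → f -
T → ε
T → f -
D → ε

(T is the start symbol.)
{ [T → f . -] }

GOTO(I, 'f') = CLOSURE({ [A → αX.β] : [A → α.Xβ] ∈ I, X = 'f' })

Items with dot before 'f', with the dot advanced:
  [T → . f -] → [T → f . -]
Closure adds nothing (no advanced item has the dot before a non-terminal).

GOTO = { [T → f . -] }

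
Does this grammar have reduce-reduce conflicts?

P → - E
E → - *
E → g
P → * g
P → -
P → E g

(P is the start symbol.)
A reduce-reduce conflict occurs when an LR(0) state has two complete items [A → α .] and [B → β .] — both call for a reduction, and with no lookahead the parser cannot choose between them.

Augment with P' → P and build the canonical LR(0) collection (I0 = CLOSURE({[P' → . P]}), then GOTO on every symbol after a dot until no new states appear). It has 11 states:
  I0: { [E → . - *], [E → . g], [P → . * g], [P → . - E], [P → . -], [P → . E g], [P' → . P] }  — shift
  I1: { [P → * . g] }  — shift
  I2: { [E → - . *], [E → . - *], [E → . g], [P → - . E], [P → - .] }  — shift, reduce
  I3: { [P → E . g] }  — shift
  I4: { [P' → P .] }  — accept
  I5: { [E → g .] }  — reduce
  I6: { [P → E g .] }  — reduce
  I7: { [E → - * .] }  — reduce
  I8: { [E → - . *] }  — shift
  I9: { [P → - E .] }  — reduce
  I10: { [P → * g .] }  — reduce

No state contains more than one complete item.

Answer: No reduce-reduce conflicts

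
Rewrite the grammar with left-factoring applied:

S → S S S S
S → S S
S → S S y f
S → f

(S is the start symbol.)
S → S S S'
S' → S S
S' → ε
S' → y f
S → f

Left-factoring transforms A → αβ₁ | αβ₂ into A → αA' and A' → β₁ | β₂
(α is the longest common prefix among the alternatives). Repeat until
no nonterminal has two alternatives with a common prefix.

Round 1: S has alternatives sharing prefix 'S S'. Introduce S': S → S S S'
  Add: S' → S S
  Add: S' → ε
  Add: S' → y f

No remaining common prefixes — done.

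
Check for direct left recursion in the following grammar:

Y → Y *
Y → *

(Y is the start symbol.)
Yes, Y is left-recursive

Direct left recursion occurs when N → N α for some non-terminal N (the right-hand side begins with the left-hand side itself).

Y → Y *: LEFT RECURSIVE (starts with Y)
Y → *: starts with '*'

The grammar has direct left recursion on: Y.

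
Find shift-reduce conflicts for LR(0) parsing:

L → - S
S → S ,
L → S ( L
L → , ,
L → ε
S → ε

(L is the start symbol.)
A shift-reduce conflict occurs when an LR(0) state has both:
  - a complete (reduce) item [A → α .] (dot at the end), and
  - a shift item [B → β . c γ] (dot before a terminal).

Augment with L' → L and build the canonical LR(0) collection (I0 = CLOSURE({[L' → . L]}), then GOTO on every symbol after a dot until no new states appear). It has 10 states:
  I0: { [L → . , ,], [L → . - S], [L → . S ( L], [L → .], [L' → . L], [S → . S ,], [S → .] }  — shift, 2 reduces
  I1: { [L → , . ,] }  — shift
  I2: { [L → - . S], [S → . S ,], [S → .] }  — reduce
  I3: { [L' → L .] }  — accept
  I4: { [L → S . ( L], [S → S . ,] }  — shift
  I5: { [L → . , ,], [L → . - S], [L → . S ( L], [L → .], [L → S ( . L], [S → . S ,], [S → .] }  — shift, 2 reduces
  I6: { [S → S , .] }  — reduce
  I7: { [L → S ( L .] }  — reduce
  I8: { [L → - S .], [S → S . ,] }  — shift, reduce
  I9: { [L → , , .] }  — reduce

I0 contains reduce items [L → .], [S → .] and shift items [L → . , ,], [L → . - S] — shift-reduce conflict.
I5 contains reduce items [L → .], [S → .] and shift items [L → . , ,], [L → . - S] — shift-reduce conflict.
I8 contains reduce item [L → - S .] and shift item [S → S . ,] — shift-reduce conflict.

Answer: Yes — I0: [L → .] vs [L → . , ,]; I5: [L → .] vs [L → . , ,]; I8: [L → - S .] vs [S → S . ,]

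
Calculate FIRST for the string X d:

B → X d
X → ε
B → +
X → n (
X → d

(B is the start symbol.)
{ 'd', 'n' }

FIRST sets of the non-terminals involved (from the grammar, by fixed-point iteration):
  FIRST(X) = { 'd', 'n', ε }

To compute FIRST(X d), process the symbols left to right:
Symbol X is a non-terminal. Add FIRST(X) \ {ε} = { 'd', 'n' }
X is nullable (ε ∈ FIRST(X)), continue to the next symbol.
Symbol d is a terminal. Add 'd' and stop.
FIRST(X d) = { 'd', 'n' }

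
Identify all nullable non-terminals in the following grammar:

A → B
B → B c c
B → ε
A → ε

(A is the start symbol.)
ε-productions: B → ε, A → ε
So B, A are immediately nullable.
Every non-terminal is now nullable.
Nullable = { 'A', 'B' }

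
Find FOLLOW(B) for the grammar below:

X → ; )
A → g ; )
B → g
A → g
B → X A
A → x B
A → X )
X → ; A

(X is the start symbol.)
In A → x B: B is at the end, add FOLLOW(A)

The FOLLOW sets referred to above (computed the same way, to a fixed point):
  FOLLOW(A) = { $, ')', ';', 'g', 'x' }

Taking the union: FOLLOW(B) = { $, ')', ';', 'g', 'x' }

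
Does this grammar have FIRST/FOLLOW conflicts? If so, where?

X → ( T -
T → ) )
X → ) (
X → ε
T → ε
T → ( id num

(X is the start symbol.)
A FIRST/FOLLOW conflict occurs when a non-terminal N has a nullable alternative N → β (β ⇒* ε) and another alternative N → α with FIRST(α) ∩ FOLLOW(N) ≠ ∅: on such a lookahead the parser cannot decide between expanding α and letting N vanish via β.

Nullable non-terminals: T, X.

T: nullable alternative(s) T → ε; FOLLOW(T) = { '-' }
  T → ) ): FIRST \ {ε} = { ')' } — disjoint from FOLLOW(T)
  T → ε: FIRST \ {ε} = { } — this is the only nullable alternative, skip
  T → ( id num: FIRST \ {ε} = { '(' } — disjoint from FOLLOW(T)

X: nullable alternative(s) X → ε; FOLLOW(X) = { $ }
  X → ( T -: FIRST \ {ε} = { '(' } — disjoint from FOLLOW(X)
  X → ) (: FIRST \ {ε} = { ')' } — disjoint from FOLLOW(X)
  X → ε: FIRST \ {ε} = { } — this is the only nullable alternative, skip

No FIRST/FOLLOW conflicts found.

Answer: No FIRST/FOLLOW conflicts.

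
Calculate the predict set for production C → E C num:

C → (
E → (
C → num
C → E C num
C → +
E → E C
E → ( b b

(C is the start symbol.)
{ '(' }

PREDICT(C → E C num) = (FIRST(RHS) \ {ε}) ∪ (FOLLOW(C) if ε ∈ FIRST(RHS), i.e. RHS ⇒* ε)
FIRST(E) = { '(' }
FIRST(E C num) = { '(' }
ε ∉ FIRST(E C num), so FOLLOW(C) is not added.
PREDICT(C → E C num) = { '(' }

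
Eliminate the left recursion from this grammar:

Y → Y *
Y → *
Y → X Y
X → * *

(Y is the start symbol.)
Y → * Y'
Y → X Y Y'
Y' → * Y'
Y' → ε
X → * *

Y is directly left-recursive. The standard transformation for
  A → A α₁ | ... | A α_m | β₁ | ... | β_n
is
  A  → β₁ A' | ... | β_n A'
  A' → α₁ A' | ... | α_m A' | ε

Y → * becomes Y → * Y'
Y → X Y becomes Y → X Y Y'
Y → Y * becomes Y' → * Y'
Add Y' → ε

Productions for other non-terminals are unchanged:
  X → * *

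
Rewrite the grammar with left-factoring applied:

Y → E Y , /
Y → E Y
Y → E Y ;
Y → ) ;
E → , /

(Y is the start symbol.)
Y → E Y Y'
Y' → , /
Y' → ε
Y' → ;
Y → ) ;
E → , /

Left-factoring transforms A → αβ₁ | αβ₂ into A → αA' and A' → β₁ | β₂
(α is the longest common prefix among the alternatives). Repeat until
no nonterminal has two alternatives with a common prefix.

Round 1: Y has alternatives sharing prefix 'E Y'. Introduce Y': Y → E Y Y'
  Add: Y' → , /
  Add: Y' → ε
  Add: Y' → ;

No remaining common prefixes — done.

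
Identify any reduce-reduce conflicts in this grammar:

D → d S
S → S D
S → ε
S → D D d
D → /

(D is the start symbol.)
No reduce-reduce conflicts

A reduce-reduce conflict occurs when an LR(0) state has two complete items [A → α .] and [B → β .] — both call for a reduction, and with no lookahead the parser cannot choose between them.

Augment with D' → D and build the canonical LR(0) collection (I0 = CLOSURE({[D' → . D]}), then GOTO on every symbol after a dot until no new states appear). It has 9 states:
  I0: { [D → . /], [D → . d S], [D' → . D] }  — shift
  I1: { [D → / .] }  — reduce
  I2: { [D' → D .] }  — accept
  I3: { [D → . /], [D → . d S], [D → d . S], [S → . D D d], [S → . S D], [S → .] }  — shift, reduce
  I4: { [D → . /], [D → . d S], [S → D . D d] }  — shift
  I5: { [D → . /], [D → . d S], [D → d S .], [S → S . D] }  — shift, reduce
  I6: { [S → S D .] }  — reduce
  I7: { [S → D D . d] }  — shift
  I8: { [S → D D d .] }  — reduce

No state contains more than one complete item.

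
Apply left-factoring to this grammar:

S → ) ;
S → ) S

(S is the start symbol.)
Left-factoring transforms A → αβ₁ | αβ₂ into A → αA' and A' → β₁ | β₂
(α is the longest common prefix among the alternatives). Repeat until
no nonterminal has two alternatives with a common prefix.

Round 1: S has alternatives sharing prefix ')'. Introduce S': S → ) S'
  Add: S' → ;
  Add: S' → S

No remaining common prefixes — done.

Resulting grammar:
S → ) S'
S' → ;
S' → S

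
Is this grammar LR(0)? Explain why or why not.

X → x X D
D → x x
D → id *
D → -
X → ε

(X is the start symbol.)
A grammar is LR(0) if no state in the canonical LR(0) collection has:
  - both a shift item (dot before a terminal) and a complete item (shift-reduce conflict), or
  - two or more complete items (reduce-reduce conflict; the accept item [X' → X .] counts as a complete item here).

Augment with X' → X and build the canonical LR(0) collection (I0 = CLOSURE({[X' → . X]}), then GOTO on every symbol after a dot until no new states appear). It has 10 states:
  I0: { [X → . x X D], [X → .], [X' → . X] }  — shift, reduce
  I1: { [X' → X .] }  — accept
  I2: { [X → . x X D], [X → .], [X → x . X D] }  — shift, reduce
  I3: { [D → . -], [D → . id *], [D → . x x], [X → x X . D] }  — shift
  I4: { [D → - .] }  — reduce
  I5: { [X → x X D .] }  — reduce
  I6: { [D → id . *] }  — shift
  I7: { [D → x . x] }  — shift
  I8: { [D → x x .] }  — reduce
  I9: { [D → id * .] }  — reduce

Conflict in state I0:
  Shift-reduce conflict between [X → .] and [X → . x X D]
So the grammar is NOT LR(0).

Answer: No. Shift-reduce conflict between [X → .] and [X → . x X D]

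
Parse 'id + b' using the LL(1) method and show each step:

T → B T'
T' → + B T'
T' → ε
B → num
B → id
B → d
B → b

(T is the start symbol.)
LL(1) parsing maintains a stack (initially the start symbol over $) and the input. At each step: if the stack top is a terminal, match it against the current input token; if it is a non-terminal N, replace it with the RHS of M[N, lookahead] (the unique production whose predict set contains the lookahead).

Stack is shown with the top on the left.

Stack     Input     Action
--------------------------
T $       id + b $  output T → B T'
B T' $    id + b $  output B → id
id T' $   id + b $  match 'id'
T' $      + b $     output T' → + B T'
+ B T' $  + b $     match '+'
B T' $    b $       output B → b
b T' $    b $       match 'b'
T' $      $         output T' → ε
$         $         accept

The string is accepted.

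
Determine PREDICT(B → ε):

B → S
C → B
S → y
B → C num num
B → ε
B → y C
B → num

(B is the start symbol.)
{ $, 'num' }

PREDICT(B → ε) = (FIRST(RHS) \ {ε}) ∪ (FOLLOW(B) if ε ∈ FIRST(RHS), i.e. RHS ⇒* ε)
The right-hand side is ε (FIRST(ε) = { ε }), so the predict set is FOLLOW(B) = { $, 'num' }
PREDICT(B → ε) = { $, 'num' }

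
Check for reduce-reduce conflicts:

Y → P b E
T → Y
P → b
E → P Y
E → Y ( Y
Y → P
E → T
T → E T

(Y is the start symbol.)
A reduce-reduce conflict occurs when an LR(0) state has two complete items [A → α .] and [B → β .] — both call for a reduction, and with no lookahead the parser cannot choose between them.

Augment with Y' → Y and build the canonical LR(0) collection (I0 = CLOSURE({[Y' → . Y]}), then GOTO on every symbol after a dot until no new states appear). It has 15 states:
  I0: { [P → . b], [Y → . P b E], [Y → . P], [Y' → . Y] }  — shift
  I1: { [Y → P . b E], [Y → P .] }  — shift, reduce
  I2: { [Y' → Y .] }  — accept
  I3: { [P → b .] }  — reduce
  I4: { [E → . P Y], [E → . T], [E → . Y ( Y], [P → . b], [T → . E T], [T → . Y], [Y → . P b E], [Y → . P], [Y → P b . E] }  — shift
  I5: { [E → . P Y], [E → . T], [E → . Y ( Y], [P → . b], [T → . E T], [T → . Y], [T → E . T], [Y → . P b E], [Y → . P], [Y → P b E .] }  — shift, reduce
  I6: { [E → P . Y], [P → . b], [Y → . P b E], [Y → . P], [Y → P . b E], [Y → P .] }  — shift, reduce
  I7: { [E → T .] }  — reduce
  I8: { [E → Y . ( Y], [T → Y .] }  — shift, reduce
  I9: { [E → Y ( . Y], [P → . b], [Y → . P b E], [Y → . P] }  — shift
  I10: { [E → Y ( Y .] }  — reduce
  I11: { [E → P Y .] }  — reduce
  I12: { [E → . P Y], [E → . T], [E → . Y ( Y], [P → . b], [P → b .], [T → . E T], [T → . Y], [Y → . P b E], [Y → . P], [Y → P b . E] }  — shift, reduce
  I13: { [E → . P Y], [E → . T], [E → . Y ( Y], [P → . b], [T → . E T], [T → . Y], [T → E . T], [Y → . P b E], [Y → . P] }  — shift
  I14: { [E → T .], [T → E T .] }  — 2 reduces

I14 contains complete items [E → T .], [T → E T .] — reduce-reduce conflict.

Answer: Yes — I14: [E → T .] vs [T → E T .]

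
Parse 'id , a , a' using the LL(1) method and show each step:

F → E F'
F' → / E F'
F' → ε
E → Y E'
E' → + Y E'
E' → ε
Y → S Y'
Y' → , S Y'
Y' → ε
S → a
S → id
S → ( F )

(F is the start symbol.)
LL(1) parsing maintains a stack (initially the start symbol over $) and the input. At each step: if the stack top is a terminal, match it against the current input token; if it is a non-terminal N, replace it with the RHS of M[N, lookahead] (the unique production whose predict set contains the lookahead).

Stack is shown with the top on the left.

Stack           Input         Action
------------------------------------
F $             id , a , a $  output F → E F'
E F' $          id , a , a $  output E → Y E'
Y E' F' $       id , a , a $  output Y → S Y'
S Y' E' F' $    id , a , a $  output S → id
id Y' E' F' $   id , a , a $  match 'id'
Y' E' F' $      , a , a $     output Y' → , S Y'
, S Y' E' F' $  , a , a $     match ','
S Y' E' F' $    a , a $       output S → a
a Y' E' F' $    a , a $       match 'a'
Y' E' F' $      , a $         output Y' → , S Y'
, S Y' E' F' $  , a $         match ','
S Y' E' F' $    a $           output S → a
a Y' E' F' $    a $           match 'a'
Y' E' F' $      $             output Y' → ε
E' F' $         $             output E' → ε
F' $            $             output F' → ε
$               $             accept

The string is accepted.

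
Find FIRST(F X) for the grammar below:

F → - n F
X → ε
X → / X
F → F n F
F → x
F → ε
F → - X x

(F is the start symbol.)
{ '-', '/', 'n', 'x', ε }

FIRST sets of the non-terminals involved (from the grammar, by fixed-point iteration):
  FIRST(F) = { '-', 'n', 'x', ε }
  FIRST(X) = { '/', ε }

To compute FIRST(F X), process the symbols left to right:
Symbol F is a non-terminal. Add FIRST(F) \ {ε} = { '-', 'n', 'x' }
F is nullable (ε ∈ FIRST(F)), continue to the next symbol.
Symbol X is a non-terminal. Add FIRST(X) \ {ε} = { '/' }
X is nullable (ε ∈ FIRST(X)), continue to the next symbol.
All symbols are nullable, so ε is in the result.
FIRST(F X) = { '-', '/', 'n', 'x', ε }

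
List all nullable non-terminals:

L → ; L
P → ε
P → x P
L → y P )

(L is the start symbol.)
A non-terminal is nullable if it can derive ε (the empty string): either it has an ε-production, or it has a production whose right-hand side consists entirely of nullable non-terminals.

ε-productions: P → ε
So P is immediately nullable.
No further non-terminal can be added: every production for the remaining non-terminals contains a terminal or a non-nullable non-terminal.
Nullable = { 'P' }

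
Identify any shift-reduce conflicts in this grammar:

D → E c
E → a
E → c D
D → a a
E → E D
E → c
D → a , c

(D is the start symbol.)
Augment with D' → D and build the canonical LR(0) collection (I0 = CLOSURE({[D' → . D]}), then GOTO on every symbol after a dot until no new states appear). It has 11 states:
  I0: { [D → . E c], [D → . a , c], [D → . a a], [D' → . D], [E → . E D], [E → . a], [E → . c D], [E → . c] }  — shift
  I1: { [D' → D .] }  — accept
  I2: { [D → . E c], [D → . a , c], [D → . a a], [D → E . c], [E → . E D], [E → . a], [E → . c D], [E → . c], [E → E . D] }  — shift
  I3: { [D → a . , c], [D → a . a], [E → a .] }  — shift, reduce
  I4: { [D → . E c], [D → . a , c], [D → . a a], [E → . E D], [E → . a], [E → . c D], [E → . c], [E → c . D], [E → c .] }  — shift, reduce
  I5: { [E → c D .] }  — reduce
  I6: { [D → a , . c] }  — shift
  I7: { [D → a a .] }  — reduce
  I8: { [D → a , c .] }  — reduce
  I9: { [E → E D .] }  — reduce
  I10: { [D → . E c], [D → . a , c], [D → . a a], [D → E c .], [E → . E D], [E → . a], [E → . c D], [E → . c], [E → c . D], [E → c .] }  — shift, 2 reduces

I3 contains reduce item [E → a .] and shift items [D → a . , c], [D → a . a] — shift-reduce conflict.
I4 contains reduce item [E → c .] and shift items [D → . a , c], [D → . a a], [E → . a], [E → . c], [E → . c D] — shift-reduce conflict.
I10 contains reduce items [D → E c .], [E → c .] and shift items [D → . a , c], [D → . a a], [E → . a], [E → . c], [E → . c D] — shift-reduce conflict.

Answer: Yes — I3: [E → a .] vs [D → a . , c]; I4: [E → c .] vs [D → . a , c]; I10: [D → E c .] vs [D → . a , c]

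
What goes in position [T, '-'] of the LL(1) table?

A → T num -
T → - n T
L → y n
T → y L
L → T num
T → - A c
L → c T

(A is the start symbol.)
To find M[T, '-'], we find productions for T where '-' is in the predict set (PREDICT(N → α) = (FIRST(α) \ {ε}) ∪ (FOLLOW(N) if α ⇒* ε)).

T → - n T: PREDICT = { '-' }
  '-' is in predict set, so this production goes in M[T, '-']
T → y L: PREDICT = { 'y' }
T → - A c: PREDICT = { '-' }
  '-' is in predict set, so this production goes in M[T, '-']

M[T, '-'] = T → - n T, T → - A c  (a multiply-defined cell — the grammar is not LL(1))

Answer: T → - n T, T → - A c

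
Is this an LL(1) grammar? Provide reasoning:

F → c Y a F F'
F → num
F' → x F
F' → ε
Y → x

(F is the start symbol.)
Relevant sets:
  FOLLOW(F') = { $, 'x' }

For F:
  PREDICT(F → c Y a F F') = { 'c' }
  PREDICT(F → num) = { 'num' }
For F':
  PREDICT(F' → x F) = { 'x' }
  PREDICT(F' → ε) = { $, 'x' }
Y has a single production, so nothing to check there.

Conflict found: Predict set conflict for F': { 'x' }
The grammar is NOT LL(1).

Answer: No. Predict set conflict for F': { 'x' }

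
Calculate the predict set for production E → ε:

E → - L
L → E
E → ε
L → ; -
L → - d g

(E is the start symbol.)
{ $ }

PREDICT(E → ε) = (FIRST(RHS) \ {ε}) ∪ (FOLLOW(E) if ε ∈ FIRST(RHS), i.e. RHS ⇒* ε)
The right-hand side is ε (FIRST(ε) = { ε }), so the predict set is FOLLOW(E) = { $ }
PREDICT(E → ε) = { $ }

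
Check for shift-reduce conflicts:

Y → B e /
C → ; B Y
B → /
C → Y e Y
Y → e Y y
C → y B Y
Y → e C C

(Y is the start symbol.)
A shift-reduce conflict occurs when an LR(0) state has both:
  - a complete (reduce) item [A → α .] (dot at the end), and
  - a shift item [B → β . c γ] (dot before a terminal).

Augment with Y' → Y and build the canonical LR(0) collection (I0 = CLOSURE({[Y' → . Y]}), then GOTO on every symbol after a dot until no new states appear). It has 20 states:
  I0: { [B → . /], [Y → . B e /], [Y → . e C C], [Y → . e Y y], [Y' → . Y] }  — shift
  I1: { [B → / .] }  — reduce
  I2: { [Y → B . e /] }  — shift
  I3: { [Y' → Y .] }  — accept
  I4: { [B → . /], [C → . ; B Y], [C → . Y e Y], [C → . y B Y], [Y → . B e /], [Y → . e C C], [Y → . e Y y], [Y → e . C C], [Y → e . Y y] }  — shift
  I5: { [B → . /], [C → ; . B Y] }  — shift
  I6: { [B → . /], [C → . ; B Y], [C → . Y e Y], [C → . y B Y], [Y → . B e /], [Y → . e C C], [Y → . e Y y], [Y → e C . C] }  — shift
  I7: { [C → Y . e Y], [Y → e Y . y] }  — shift
  I8: { [B → . /], [C → y . B Y] }  — shift
  I9: { [B → . /], [C → y B . Y], [Y → . B e /], [Y → . e C C], [Y → . e Y y] }  — shift
  I10: { [C → y B Y .] }  — reduce
  I11: { [B → . /], [C → Y e . Y], [Y → . B e /], [Y → . e C C], [Y → . e Y y] }  — shift
  I12: { [Y → e Y y .] }  — reduce
  I13: { [C → Y e Y .] }  — reduce
  I14: { [Y → e C C .] }  — reduce
  I15: { [C → Y . e Y] }  — shift
  I16: { [B → . /], [C → ; B . Y], [Y → . B e /], [Y → . e C C], [Y → . e Y y] }  — shift
  I17: { [C → ; B Y .] }  — reduce
  I18: { [Y → B e . /] }  — shift
  I19: { [Y → B e / .] }  — reduce

No state contains both a complete item and a shift item.

Answer: No shift-reduce conflicts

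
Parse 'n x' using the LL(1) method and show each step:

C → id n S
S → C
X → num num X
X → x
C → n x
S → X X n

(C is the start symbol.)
LL(1) parsing maintains a stack (initially the start symbol over $) and the input. At each step: if the stack top is a terminal, match it against the current input token; if it is a non-terminal N, replace it with the RHS of M[N, lookahead] (the unique production whose predict set contains the lookahead).

Stack is shown with the top on the left.

Stack  Input  Action
--------------------
C $    n x $  output C → n x
n x $  n x $  match 'n'
x $    x $    match 'x'
$      $      accept

The string is accepted.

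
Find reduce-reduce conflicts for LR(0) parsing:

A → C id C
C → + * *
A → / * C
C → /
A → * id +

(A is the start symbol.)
A reduce-reduce conflict occurs when an LR(0) state has two complete items [A → α .] and [B → β .] — both call for a reduction, and with no lookahead the parser cannot choose between them.

Augment with A' → A and build the canonical LR(0) collection (I0 = CLOSURE({[A' → . A]}), then GOTO on every symbol after a dot until no new states appear). It has 15 states:
  I0: { [A → . * id +], [A → . / * C], [A → . C id C], [A' → . A], [C → . + * *], [C → . /] }  — shift
  I1: { [A → * . id +] }  — shift
  I2: { [C → + . * *] }  — shift
  I3: { [A → / . * C], [C → / .] }  — shift, reduce
  I4: { [A' → A .] }  — accept
  I5: { [A → C . id C] }  — shift
  I6: { [A → C id . C], [C → . + * *], [C → . /] }  — shift
  I7: { [C → / .] }  — reduce
  I8: { [A → C id C .] }  — reduce
  I9: { [A → / * . C], [C → . + * *], [C → . /] }  — shift
  I10: { [A → / * C .] }  — reduce
  I11: { [C → + * . *] }  — shift
  I12: { [C → + * * .] }  — reduce
  I13: { [A → * id . +] }  — shift
  I14: { [A → * id + .] }  — reduce

No state contains more than one complete item.

Answer: No reduce-reduce conflicts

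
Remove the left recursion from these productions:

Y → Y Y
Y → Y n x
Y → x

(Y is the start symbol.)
Y → x Y'
Y' → Y Y'
Y' → n x Y'
Y' → ε

Y is directly left-recursive. The standard transformation for
  A → A α₁ | ... | A α_m | β₁ | ... | β_n
is
  A  → β₁ A' | ... | β_n A'
  A' → α₁ A' | ... | α_m A' | ε

Y → x becomes Y → x Y'
Y → Y Y becomes Y' → Y Y'
Y → Y n x becomes Y' → n x Y'
Add Y' → ε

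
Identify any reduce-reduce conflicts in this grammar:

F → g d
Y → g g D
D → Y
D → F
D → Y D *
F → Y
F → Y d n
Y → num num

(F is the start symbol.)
Yes — I10: [D → Y .] vs [F → Y .]

A reduce-reduce conflict occurs when an LR(0) state has two complete items [A → α .] and [B → β .] — both call for a reduction, and with no lookahead the parser cannot choose between them.

Augment with F' → F and build the canonical LR(0) collection (I0 = CLOSURE({[F' → . F]}), then GOTO on every symbol after a dot until no new states appear). It has 15 states:
  I0: { [F → . Y d n], [F → . Y], [F → . g d], [F' → . F], [Y → . g g D], [Y → . num num] }  — shift
  I1: { [F' → F .] }  — accept
  I2: { [F → Y . d n], [F → Y .] }  — shift, reduce
  I3: { [F → g . d], [Y → g . g D] }  — shift
  I4: { [Y → num . num] }  — shift
  I5: { [Y → num num .] }  — reduce
  I6: { [F → g d .] }  — reduce
  I7: { [D → . F], [D → . Y D *], [D → . Y], [F → . Y d n], [F → . Y], [F → . g d], [Y → . g g D], [Y → . num num], [Y → g g . D] }  — shift
  I8: { [Y → g g D .] }  — reduce
  I9: { [D → F .] }  — reduce
  I10: { [D → . F], [D → . Y D *], [D → . Y], [D → Y . D *], [D → Y .], [F → . Y d n], [F → . Y], [F → . g d], [F → Y . d n], [F → Y .], [Y → . g g D], [Y → . num num] }  — shift, 2 reduces
  I11: { [D → Y D . *] }  — shift
  I12: { [F → Y d . n] }  — shift
  I13: { [F → Y d n .] }  — reduce
  I14: { [D → Y D * .] }  — reduce

I10 contains complete items [D → Y .], [F → Y .] — reduce-reduce conflict.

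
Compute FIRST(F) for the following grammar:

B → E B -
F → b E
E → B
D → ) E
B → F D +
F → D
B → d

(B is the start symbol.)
{ ')', 'b' }

To compute FIRST(F), examine every production with F on the left-hand side, reading each right-hand side left to right until a non-nullable symbol is reached.

FIRST sets of the other non-terminals involved (by the same procedure, iterated to a fixed point):
  FIRST(D) = { ')' }

From F → b E:
  - b is a terminal: add 'b' and stop
From F → D:
  - D is a non-terminal: add FIRST(D) \ {ε} = { ')' }
    D is not nullable, so stop

Collecting: FIRST(F) = { ')', 'b' }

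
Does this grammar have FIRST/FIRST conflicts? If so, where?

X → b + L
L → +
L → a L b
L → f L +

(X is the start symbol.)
No FIRST/FIRST conflicts.

A FIRST/FIRST conflict occurs when two productions N → α and N → β for the same non-terminal have FIRST(α) ∩ FIRST(β) ≠ ∅ (with ε ∈ FIRST of a nullable right-hand side, so two nullable alternatives also conflict).

Productions for L:
  L → +: FIRST = { '+' }
  L → a L b: FIRST = { 'a' }
  L → f L +: FIRST = { 'f' }
X has only one production, so no FIRST/FIRST conflict is possible there.

All alternatives of each non-terminal have pairwise disjoint FIRST sets.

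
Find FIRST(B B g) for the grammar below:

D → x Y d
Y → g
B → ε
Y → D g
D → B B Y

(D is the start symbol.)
{ 'g' }

FIRST sets of the non-terminals involved (from the grammar, by fixed-point iteration):
  FIRST(B) = { ε }

To compute FIRST(B B g), process the symbols left to right:
Symbol B is a non-terminal. Add FIRST(B) \ {ε} = { }
B is nullable (ε ∈ FIRST(B)), continue to the next symbol.
Symbol B is a non-terminal. Add FIRST(B) \ {ε} = { }
B is nullable (ε ∈ FIRST(B)), continue to the next symbol.
Symbol g is a terminal. Add 'g' and stop.
FIRST(B B g) = { 'g' }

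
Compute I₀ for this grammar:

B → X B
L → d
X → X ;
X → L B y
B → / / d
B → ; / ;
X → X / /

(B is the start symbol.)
{ [B → . / / d], [B → . ; / ;], [B → . X B], [B' → . B], [L → . d], [X → . L B y], [X → . X / /], [X → . X ;] }

First, augment the grammar with B' → B
I₀ = CLOSURE({ [B' → . B] }):
  [B' → . B] has the dot before B: add [B → . X B], [B → . / / d], [B → . ; / ;]
  [B → . X B] has the dot before X: add [X → . X ;], [X → . L B y], [X → . X / /]
  [X → . L B y] has the dot before L: add [L → . d]
No further items can be added.

I₀ = { [B → . / / d], [B → . ; / ;], [B → . X B], [B' → . B], [L → . d], [X → . L B y], [X → . X / /], [X → . X ;] }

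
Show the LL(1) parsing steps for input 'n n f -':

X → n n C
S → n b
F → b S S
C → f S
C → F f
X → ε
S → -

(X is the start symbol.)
LL(1) parsing maintains a stack (initially the start symbol over $) and the input. At each step: if the stack top is a terminal, match it against the current input token; if it is a non-terminal N, replace it with the RHS of M[N, lookahead] (the unique production whose predict set contains the lookahead).

Stack is shown with the top on the left.

Stack    Input      Action
--------------------------
X $      n n f - $  output X → n n C
n n C $  n n f - $  match 'n'
n C $    n f - $    match 'n'
C $      f - $      output C → f S
f S $    f - $      match 'f'
S $      - $        output S → -
- $      - $        match '-'
$        $          accept

The string is accepted.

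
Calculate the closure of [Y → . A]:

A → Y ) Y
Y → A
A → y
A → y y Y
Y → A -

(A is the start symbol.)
{ [A → . Y ) Y], [A → . y y Y], [A → . y], [Y → . A -], [Y → . A] }

To compute CLOSURE, for each item [A → α.Bβ] where B is a non-terminal, add [B → .γ] for all productions B → γ; repeat for the newly added items until nothing changes.

Start with: [Y → . A]
  [Y → . A] has the dot before A: add [A → . Y ) Y], [A → . y], [A → . y y Y]
  [A → . Y ) Y] has the dot before Y: add [Y → . A -]
No further items can be added.

CLOSURE = { [A → . Y ) Y], [A → . y y Y], [A → . y], [Y → . A -], [Y → . A] }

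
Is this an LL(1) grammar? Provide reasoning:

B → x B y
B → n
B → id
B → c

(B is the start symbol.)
Yes, the grammar is LL(1).

A grammar is LL(1) if for each non-terminal N with multiple productions, the predict sets of those productions are pairwise disjoint, where PREDICT(N → α) = (FIRST(α) \ {ε}) ∪ (FOLLOW(N) if α ⇒* ε).

For B:
  PREDICT(B → x B y) = { 'x' }
  PREDICT(B → n) = { 'n' }
  PREDICT(B → id) = { 'id' }
  PREDICT(B → c) = { 'c' }

All predict sets are disjoint. The grammar IS LL(1).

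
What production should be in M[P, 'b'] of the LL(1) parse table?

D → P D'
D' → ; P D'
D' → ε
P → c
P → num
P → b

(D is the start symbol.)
P → b

To find M[P, 'b'], we find productions for P where 'b' is in the predict set (PREDICT(N → α) = (FIRST(α) \ {ε}) ∪ (FOLLOW(N) if α ⇒* ε)).

P → c: PREDICT = { 'c' }
P → num: PREDICT = { 'num' }
P → b: PREDICT = { 'b' }
  'b' is in predict set, so this production goes in M[P, 'b']

M[P, 'b'] = P → b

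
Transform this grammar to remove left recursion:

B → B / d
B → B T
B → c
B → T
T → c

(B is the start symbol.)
B is directly left-recursive. The standard transformation for
  A → A α₁ | ... | A α_m | β₁ | ... | β_n
is
  A  → β₁ A' | ... | β_n A'
  A' → α₁ A' | ... | α_m A' | ε

B → c becomes B → c B'
B → T becomes B → T B'
B → B / d becomes B' → / d B'
B → B T becomes B' → T B'
Add B' → ε

Productions for other non-terminals are unchanged:
  T → c

Resulting grammar:
B → c B'
B → T B'
B' → / d B'
B' → T B'
B' → ε
T → c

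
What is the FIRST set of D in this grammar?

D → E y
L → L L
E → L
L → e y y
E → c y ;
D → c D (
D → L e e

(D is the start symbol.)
FIRST sets of the other non-terminals involved (by the same procedure, iterated to a fixed point):
  FIRST(E) = { 'c', 'e' }
  FIRST(L) = { 'e' }

From D → E y:
  - E is a non-terminal: add FIRST(E) \ {ε} = { 'c', 'e' }
    E is not nullable, so stop
From D → c D (:
  - c is a terminal: add 'c' and stop
From D → L e e:
  - L is a non-terminal: add FIRST(L) \ {ε} = { 'e' }
    L is not nullable, so stop

Collecting: FIRST(D) = { 'c', 'e' }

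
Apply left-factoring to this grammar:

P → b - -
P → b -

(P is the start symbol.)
Left-factoring transforms A → αβ₁ | αβ₂ into A → αA' and A' → β₁ | β₂
(α is the longest common prefix among the alternatives). Repeat until
no nonterminal has two alternatives with a common prefix.

Round 1: P has alternatives sharing prefix 'b -'. Introduce P': P → b - P'
  Add: P' → -
  Add: P' → ε

No remaining common prefixes — done.

Resulting grammar:
P → b - P'
P' → -
P' → ε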